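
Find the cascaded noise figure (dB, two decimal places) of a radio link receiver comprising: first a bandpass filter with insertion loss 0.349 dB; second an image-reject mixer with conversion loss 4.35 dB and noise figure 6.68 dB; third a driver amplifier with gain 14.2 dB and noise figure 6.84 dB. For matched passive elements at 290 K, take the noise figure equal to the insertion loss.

12.13 dB

Convert to linear (a loss of L dB is a gain of −L dB): F_i = 10^(NF_i/10), G_i = 10^(G_i,dB/10)
  Stage 1: F_1 = 10^(0.349/10) = 1.084, G_1 = 10^(−0.349/10) = 0.9228
  Stage 2: F_2 = 10^(6.68/10) = 4.656, G_2 = 10^(−4.35/10) = 0.3673
  Stage 3: F_3 = 10^(6.84/10) = 4.831, G_3 = 10^(14.2/10) = 26.30
Friis cascade:
  F = 1.084 + (4.656 − 1)/0.9228 + (4.831 − 1)/0.3389 = 16.35
NF = 10 log₁₀(16.35) = 12.13 dB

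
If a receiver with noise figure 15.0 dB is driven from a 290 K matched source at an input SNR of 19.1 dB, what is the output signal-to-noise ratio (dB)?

By definition F = SNR_in/SNR_out, so in dB: SNR_out = SNR_in − NF
SNR_out = 19.1 − 15.0 = 4.1 dB

4.1 dB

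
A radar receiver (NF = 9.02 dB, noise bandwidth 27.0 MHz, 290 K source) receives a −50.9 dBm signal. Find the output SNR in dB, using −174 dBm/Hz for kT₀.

39.8 dB

Noise floor: N = −174 + 10 log₁₀(B) + NF
10 log₁₀(2.70×10⁷) = 74.31 dB
N = −174 + 74.31 + 9.02 = −90.67 dBm
SNR = P_sig − N = −50.9 − (−90.67) = 39.77 dB → 39.8 dB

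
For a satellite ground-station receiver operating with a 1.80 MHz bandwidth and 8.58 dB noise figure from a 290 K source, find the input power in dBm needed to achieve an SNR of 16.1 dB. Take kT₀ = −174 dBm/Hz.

Sensitivity = −174 + 10 log₁₀(B) + NF + SNR_min
= −174 + 62.55 + 8.58 + 16.1
= −86.77 dBm → −86.8 dBm

−86.8 dBm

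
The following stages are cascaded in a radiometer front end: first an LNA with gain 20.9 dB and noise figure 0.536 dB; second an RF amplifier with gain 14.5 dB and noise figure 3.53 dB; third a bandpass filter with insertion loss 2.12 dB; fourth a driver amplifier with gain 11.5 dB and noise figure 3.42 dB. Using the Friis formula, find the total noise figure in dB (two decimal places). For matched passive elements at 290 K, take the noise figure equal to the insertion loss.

Convert to linear (a loss of L dB is a gain of −L dB): F_i = 10^(NF_i/10), G_i = 10^(G_i,dB/10)
  Stage 1: F_1 = 10^(0.536/10) = 1.131, G_1 = 10^(20.9/10) = 123.0
  Stage 2: F_2 = 10^(3.53/10) = 2.254, G_2 = 10^(14.5/10) = 28.18
  Stage 3: F_3 = 10^(2.12/10) = 1.629, G_3 = 10^(−2.12/10) = 0.6138
  Stage 4: F_4 = 10^(3.42/10) = 2.198, G_4 = 10^(11.5/10) = 14.13
Friis cascade:
  F = 1.131 + (2.254 − 1)/123.0 + (1.629 − 1)/3467 + (2.198 − 1)/2128 = 1.142
NF = 10 log₁₀(1.142) = 0.58 dB

0.58 dB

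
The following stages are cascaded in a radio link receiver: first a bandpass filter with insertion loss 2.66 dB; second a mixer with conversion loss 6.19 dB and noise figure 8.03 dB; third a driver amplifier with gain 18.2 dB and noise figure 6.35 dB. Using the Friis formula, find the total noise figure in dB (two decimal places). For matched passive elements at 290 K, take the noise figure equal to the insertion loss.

Convert to linear (a loss of L dB is a gain of −L dB): F_i = 10^(NF_i/10), G_i = 10^(G_i,dB/10)
  Stage 1: F_1 = 10^(2.66/10) = 1.845, G_1 = 10^(−2.66/10) = 0.5420
  Stage 2: F_2 = 10^(8.03/10) = 6.353, G_2 = 10^(−6.19/10) = 0.2404
  Stage 3: F_3 = 10^(6.35/10) = 4.315, G_3 = 10^(18.2/10) = 66.07
Friis cascade:
  F = 1.845 + (6.353 − 1)/0.5420 + (4.315 − 1)/0.1303 = 37.16
NF = 10 log₁₀(37.16) = 15.70 dB

15.70 dB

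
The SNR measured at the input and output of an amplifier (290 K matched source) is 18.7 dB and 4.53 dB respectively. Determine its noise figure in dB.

NF (dB) = SNR_in(dB) − SNR_out(dB) when the source is at T₀
NF = 18.7 − 4.53 = 14.17 dB

14.17 dB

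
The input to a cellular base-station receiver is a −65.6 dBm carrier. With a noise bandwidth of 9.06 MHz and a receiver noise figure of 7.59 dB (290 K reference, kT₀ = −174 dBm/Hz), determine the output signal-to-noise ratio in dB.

Noise floor: N = −174 + 10 log₁₀(B) + NF
10 log₁₀(9.06×10⁶) = 69.57 dB
N = −174 + 69.57 + 7.59 = −96.84 dBm
SNR = P_sig − N = −65.6 − (−96.84) = 31.24 dB → 31.2 dB

31.2 dB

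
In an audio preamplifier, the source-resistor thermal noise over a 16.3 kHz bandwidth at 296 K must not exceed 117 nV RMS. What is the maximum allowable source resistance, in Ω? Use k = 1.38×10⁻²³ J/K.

Johnson–Nyquist: V_n = √(4kTRB) ⇒ R = V_n² / (4kTB)
4kTB = 4 × 1.38×10⁻²³ × 296 × 1.63×10⁴ = 2.66×10⁻¹⁶
R = (1.17×10⁻⁷)² / 2.66×10⁻¹⁶ = 5.14×10¹ Ω = 51.4 Ω

51.4 Ω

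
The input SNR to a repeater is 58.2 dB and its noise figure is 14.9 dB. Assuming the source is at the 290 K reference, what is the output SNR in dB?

43.3 dB

By definition F = SNR_in/SNR_out, so in dB: SNR_out = SNR_in − NF
SNR_out = 58.2 − 14.9 = 43.3 dB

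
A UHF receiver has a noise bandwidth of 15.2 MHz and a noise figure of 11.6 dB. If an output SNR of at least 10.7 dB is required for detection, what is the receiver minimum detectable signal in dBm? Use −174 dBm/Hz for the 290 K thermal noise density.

−79.9 dBm

Sensitivity = −174 + 10 log₁₀(B) + NF + SNR_min
= −174 + 71.82 + 11.6 + 10.7
= −79.88 dBm → −79.9 dBm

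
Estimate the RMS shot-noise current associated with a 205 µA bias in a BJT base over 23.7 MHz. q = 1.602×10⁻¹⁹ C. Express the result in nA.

39.5 nA

I_n = √(2qI·B)
2qI·B = 2 × 1.602×10⁻¹⁹ × 2.05×10⁻⁴ × 2.37×10⁷ = 1.56×10⁻¹⁵ A²
I_n = √(1.56×10⁻¹⁵) = 3.95×10⁻⁸ A = 39.5 nA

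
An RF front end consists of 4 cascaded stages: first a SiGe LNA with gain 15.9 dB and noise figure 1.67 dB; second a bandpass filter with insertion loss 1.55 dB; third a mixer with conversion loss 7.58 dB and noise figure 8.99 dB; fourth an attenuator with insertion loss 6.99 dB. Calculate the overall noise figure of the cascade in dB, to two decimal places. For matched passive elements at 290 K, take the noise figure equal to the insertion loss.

4.11 dB

Convert to linear (a loss of L dB is a gain of −L dB): F_i = 10^(NF_i/10), G_i = 10^(G_i,dB/10)
  Stage 1: F_1 = 10^(1.67/10) = 1.469, G_1 = 10^(15.9/10) = 38.90
  Stage 2: F_2 = 10^(1.55/10) = 1.429, G_2 = 10^(−1.55/10) = 0.6998
  Stage 3: F_3 = 10^(8.99/10) = 7.925, G_3 = 10^(−7.58/10) = 0.1746
  Stage 4: F_4 = 10^(6.99/10) = 5.000, G_4 = 10^(−6.99/10) = 0.2000
Friis cascade:
  F = 1.469 + (1.429 − 1)/38.90 + (7.925 − 1)/27.23 + (5.000 − 1)/4.753 = 2.576
NF = 10 log₁₀(2.576) = 4.11 dB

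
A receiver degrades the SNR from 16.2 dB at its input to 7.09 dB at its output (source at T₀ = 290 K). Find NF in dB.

9.11 dB

NF (dB) = SNR_in(dB) − SNR_out(dB) when the source is at T₀
NF = 16.2 − 7.09 = 9.11 dB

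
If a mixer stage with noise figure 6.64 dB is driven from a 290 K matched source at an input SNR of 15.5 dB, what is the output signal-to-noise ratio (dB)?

8.86 dB

By definition F = SNR_in/SNR_out, so in dB: SNR_out = SNR_in − NF
SNR_out = 15.5 − 6.64 = 8.86 dB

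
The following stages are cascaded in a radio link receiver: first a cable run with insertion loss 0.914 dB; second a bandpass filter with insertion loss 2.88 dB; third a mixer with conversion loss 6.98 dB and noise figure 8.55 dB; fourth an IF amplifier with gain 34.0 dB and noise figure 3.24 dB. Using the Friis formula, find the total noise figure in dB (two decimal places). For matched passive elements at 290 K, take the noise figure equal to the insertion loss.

14.83 dB

Convert to linear (a loss of L dB is a gain of −L dB): F_i = 10^(NF_i/10), G_i = 10^(G_i,dB/10)
  Stage 1: F_1 = 10^(0.914/10) = 1.234, G_1 = 10^(−0.914/10) = 0.8102
  Stage 2: F_2 = 10^(2.88/10) = 1.941, G_2 = 10^(−2.88/10) = 0.5152
  Stage 3: F_3 = 10^(8.55/10) = 7.161, G_3 = 10^(−6.98/10) = 0.2004
  Stage 4: F_4 = 10^(3.24/10) = 2.109, G_4 = 10^(34.0/10) = 2512
Friis cascade:
  F = 1.234 + (1.941 − 1)/0.8102 + (7.161 − 1)/0.4174 + (2.109 − 1)/0.08368 = 30.40
NF = 10 log₁₀(30.40) = 14.83 dB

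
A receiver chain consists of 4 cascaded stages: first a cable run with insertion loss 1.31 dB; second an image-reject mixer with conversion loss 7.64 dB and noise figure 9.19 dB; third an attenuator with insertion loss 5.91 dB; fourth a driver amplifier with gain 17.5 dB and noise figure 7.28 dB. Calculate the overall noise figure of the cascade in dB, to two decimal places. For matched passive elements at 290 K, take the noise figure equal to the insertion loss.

22.23 dB

Convert to linear (a loss of L dB is a gain of −L dB): F_i = 10^(NF_i/10), G_i = 10^(G_i,dB/10)
  Stage 1: F_1 = 10^(1.31/10) = 1.352, G_1 = 10^(−1.31/10) = 0.7396
  Stage 2: F_2 = 10^(9.19/10) = 8.299, G_2 = 10^(−7.64/10) = 0.1722
  Stage 3: F_3 = 10^(5.91/10) = 3.899, G_3 = 10^(−5.91/10) = 0.2564
  Stage 4: F_4 = 10^(7.28/10) = 5.346, G_4 = 10^(17.5/10) = 56.23
Friis cascade:
  F = 1.352 + (8.299 − 1)/0.7396 + (3.899 − 1)/0.1274 + (5.346 − 1)/0.03266 = 167.0
NF = 10 log₁₀(167.0) = 22.23 dB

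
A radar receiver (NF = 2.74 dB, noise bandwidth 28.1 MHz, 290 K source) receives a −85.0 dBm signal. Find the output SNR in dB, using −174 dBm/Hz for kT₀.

Noise floor: N = −174 + 10 log₁₀(B) + NF
10 log₁₀(2.81×10⁷) = 74.49 dB
N = −174 + 74.49 + 2.74 = −96.77 dBm
SNR = P_sig − N = −85.0 − (−96.77) = 11.77 dB → 11.8 dB

11.8 dB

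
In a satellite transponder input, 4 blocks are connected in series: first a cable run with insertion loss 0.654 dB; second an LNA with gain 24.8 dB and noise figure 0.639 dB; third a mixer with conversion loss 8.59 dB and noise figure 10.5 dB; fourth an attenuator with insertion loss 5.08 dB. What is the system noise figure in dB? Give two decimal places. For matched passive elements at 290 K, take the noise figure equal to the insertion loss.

1.61 dB

Convert to linear (a loss of L dB is a gain of −L dB): F_i = 10^(NF_i/10), G_i = 10^(G_i,dB/10)
  Stage 1: F_1 = 10^(0.654/10) = 1.163, G_1 = 10^(−0.654/10) = 0.8602
  Stage 2: F_2 = 10^(0.639/10) = 1.159, G_2 = 10^(24.8/10) = 302.0
  Stage 3: F_3 = 10^(10.5/10) = 11.22, G_3 = 10^(−8.59/10) = 0.1384
  Stage 4: F_4 = 10^(5.08/10) = 3.221, G_4 = 10^(−5.08/10) = 0.3105
Friis cascade:
  F = 1.163 + (1.159 − 1)/0.8602 + (11.22 − 1)/259.8 + (3.221 − 1)/35.94 = 1.448
NF = 10 log₁₀(1.448) = 1.61 dB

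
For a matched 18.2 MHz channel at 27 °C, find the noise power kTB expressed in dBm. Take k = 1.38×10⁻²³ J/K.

T = 27 °C + 273.15 = 300.15 K
P_n = kTB = 1.38×10⁻²³ × 300.15 × 1.82×10⁷ = 7.54×10⁻¹⁴ W
In dBm: 10 log₁₀(7.54×10⁻¹⁴ / 10⁻³) = −101.2 dBm

−101.2 dBm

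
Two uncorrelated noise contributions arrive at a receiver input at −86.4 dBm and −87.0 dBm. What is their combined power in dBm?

−83.7 dBm

Convert to linear, add, convert back:
P₁ = 2.29×10⁻¹² W, P₂ = 2.00×10⁻¹² W
P_tot = 4.29×10⁻¹² W → 10 log₁₀(P_tot / 10⁻³) = −83.7 dBm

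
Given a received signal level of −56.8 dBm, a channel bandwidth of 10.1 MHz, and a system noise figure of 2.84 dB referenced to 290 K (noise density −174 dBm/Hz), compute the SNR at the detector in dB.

44.3 dB

Noise floor: N = −174 + 10 log₁₀(B) + NF
10 log₁₀(1.01×10⁷) = 70.04 dB
N = −174 + 70.04 + 2.84 = −101.12 dBm
SNR = P_sig − N = −56.8 − (−101.12) = 44.32 dB → 44.3 dB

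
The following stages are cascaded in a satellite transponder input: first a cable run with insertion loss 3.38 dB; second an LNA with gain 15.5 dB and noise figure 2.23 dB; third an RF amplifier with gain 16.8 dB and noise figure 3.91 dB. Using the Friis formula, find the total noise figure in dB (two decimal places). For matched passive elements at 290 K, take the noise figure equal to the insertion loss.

5.72 dB

Convert to linear (a loss of L dB is a gain of −L dB): F_i = 10^(NF_i/10), G_i = 10^(G_i,dB/10)
  Stage 1: F_1 = 10^(3.38/10) = 2.178, G_1 = 10^(−3.38/10) = 0.4592
  Stage 2: F_2 = 10^(2.23/10) = 1.671, G_2 = 10^(15.5/10) = 35.48
  Stage 3: F_3 = 10^(3.91/10) = 2.460, G_3 = 10^(16.8/10) = 47.86
Friis cascade:
  F = 2.178 + (1.671 − 1)/0.4592 + (2.460 − 1)/16.29 = 3.729
NF = 10 log₁₀(3.729) = 5.72 dB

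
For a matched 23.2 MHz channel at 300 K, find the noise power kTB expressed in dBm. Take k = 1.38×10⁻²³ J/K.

−100.2 dBm

P_n = kTB = 1.38×10⁻²³ × 300 × 2.32×10⁷ = 9.60×10⁻¹⁴ W
In dBm: 10 log₁₀(9.60×10⁻¹⁴ / 10⁻³) = −100.2 dBm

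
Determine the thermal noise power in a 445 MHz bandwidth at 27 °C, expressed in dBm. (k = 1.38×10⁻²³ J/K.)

−87.3 dBm

T = 27 °C + 273.15 = 300.15 K
P_n = kTB = 1.38×10⁻²³ × 300.15 × 4.45×10⁸ = 1.84×10⁻¹² W
In dBm: 10 log₁₀(1.84×10⁻¹² / 10⁻³) = −87.3 dBm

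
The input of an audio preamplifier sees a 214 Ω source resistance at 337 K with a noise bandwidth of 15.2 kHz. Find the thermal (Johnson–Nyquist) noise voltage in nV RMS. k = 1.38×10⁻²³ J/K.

246 nV

V_n = √(4kTRB)
4kTRB = 4 × 1.38×10⁻²³ × 337 × 2.14×10² × 1.52×10⁴ = 6.05×10⁻¹⁴ V²
V_n = √(6.05×10⁻¹⁴) = 2.46×10⁻⁷ V = 246 nV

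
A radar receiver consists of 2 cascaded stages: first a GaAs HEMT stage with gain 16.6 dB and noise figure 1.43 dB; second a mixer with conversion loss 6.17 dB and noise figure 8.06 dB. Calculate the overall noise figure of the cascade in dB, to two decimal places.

1.78 dB

Convert to linear (a loss of L dB is a gain of −L dB): F_i = 10^(NF_i/10), G_i = 10^(G_i,dB/10)
  Stage 1: F_1 = 10^(1.43/10) = 1.390, G_1 = 10^(16.6/10) = 45.71
  Stage 2: F_2 = 10^(8.06/10) = 6.397, G_2 = 10^(−6.17/10) = 0.2415
Friis cascade:
  F = 1.390 + (6.397 − 1)/45.71 = 1.508
NF = 10 log₁₀(1.508) = 1.78 dB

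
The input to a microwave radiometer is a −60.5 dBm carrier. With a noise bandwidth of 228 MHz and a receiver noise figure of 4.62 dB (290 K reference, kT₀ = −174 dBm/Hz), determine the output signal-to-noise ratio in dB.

25.3 dB

Noise floor: N = −174 + 10 log₁₀(B) + NF
10 log₁₀(2.28×10⁸) = 83.58 dB
N = −174 + 83.58 + 4.62 = −85.80 dBm
SNR = P_sig − N = −60.5 − (−85.80) = 25.30 dB → 25.3 dB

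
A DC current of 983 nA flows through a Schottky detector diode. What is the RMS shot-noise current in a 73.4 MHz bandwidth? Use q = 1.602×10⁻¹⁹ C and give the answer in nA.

I_n = √(2qI·B)
2qI·B = 2 × 1.602×10⁻¹⁹ × 9.83×10⁻⁷ × 7.34×10⁷ = 2.31×10⁻¹⁷ A²
I_n = √(2.31×10⁻¹⁷) = 4.81×10⁻⁹ A = 4.81 nA

4.81 nA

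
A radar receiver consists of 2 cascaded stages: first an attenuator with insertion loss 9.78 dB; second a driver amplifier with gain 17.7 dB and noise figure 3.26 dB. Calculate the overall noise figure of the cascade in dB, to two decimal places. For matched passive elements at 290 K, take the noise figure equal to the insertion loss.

13.04 dB

Convert to linear (a loss of L dB is a gain of −L dB): F_i = 10^(NF_i/10), G_i = 10^(G_i,dB/10)
  Stage 1: F_1 = 10^(9.78/10) = 9.506, G_1 = 10^(−9.78/10) = 0.1052
  Stage 2: F_2 = 10^(3.26/10) = 2.118, G_2 = 10^(17.7/10) = 58.88
Friis cascade:
  F = 9.506 + (2.118 − 1)/0.1052 = 20.14
NF = 10 log₁₀(20.14) = 13.04 dB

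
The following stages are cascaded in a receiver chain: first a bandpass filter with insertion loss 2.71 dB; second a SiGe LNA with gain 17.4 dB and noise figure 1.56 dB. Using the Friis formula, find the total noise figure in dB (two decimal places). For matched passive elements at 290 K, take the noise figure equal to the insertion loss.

4.27 dB

Convert to linear (a loss of L dB is a gain of −L dB): F_i = 10^(NF_i/10), G_i = 10^(G_i,dB/10)
  Stage 1: F_1 = 10^(2.71/10) = 1.866, G_1 = 10^(−2.71/10) = 0.5358
  Stage 2: F_2 = 10^(1.56/10) = 1.432, G_2 = 10^(17.4/10) = 54.95
Friis cascade:
  F = 1.866 + (1.432 − 1)/0.5358 = 2.673
NF = 10 log₁₀(2.673) = 4.27 dB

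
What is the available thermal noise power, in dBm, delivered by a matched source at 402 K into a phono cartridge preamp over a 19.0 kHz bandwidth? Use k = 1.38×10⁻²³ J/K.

−129.8 dBm

P_n = kTB = 1.38×10⁻²³ × 402 × 1.90×10⁴ = 1.05×10⁻¹⁶ W
In dBm: 10 log₁₀(1.05×10⁻¹⁶ / 10⁻³) = −129.8 dBm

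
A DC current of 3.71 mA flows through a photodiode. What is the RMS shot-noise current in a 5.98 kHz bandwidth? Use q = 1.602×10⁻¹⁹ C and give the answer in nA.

2.67 nA

I_n = √(2qI·B)
2qI·B = 2 × 1.602×10⁻¹⁹ × 3.71×10⁻³ × 5.98×10³ = 7.11×10⁻¹⁸ A²
I_n = √(7.11×10⁻¹⁸) = 2.67×10⁻⁹ A = 2.67 nA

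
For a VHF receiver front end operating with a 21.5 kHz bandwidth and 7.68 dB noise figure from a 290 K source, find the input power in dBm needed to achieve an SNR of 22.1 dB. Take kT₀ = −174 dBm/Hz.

Sensitivity = −174 + 10 log₁₀(B) + NF + SNR_min
= −174 + 43.32 + 7.68 + 22.1
= −100.90 dBm → −100.9 dBm

−100.9 dBm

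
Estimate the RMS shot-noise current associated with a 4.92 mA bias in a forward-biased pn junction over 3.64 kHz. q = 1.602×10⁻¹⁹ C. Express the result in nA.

2.40 nA

I_n = √(2qI·B)
2qI·B = 2 × 1.602×10⁻¹⁹ × 4.92×10⁻³ × 3.64×10³ = 5.74×10⁻¹⁸ A²
I_n = √(5.74×10⁻¹⁸) = 2.40×10⁻⁹ A = 2.40 nA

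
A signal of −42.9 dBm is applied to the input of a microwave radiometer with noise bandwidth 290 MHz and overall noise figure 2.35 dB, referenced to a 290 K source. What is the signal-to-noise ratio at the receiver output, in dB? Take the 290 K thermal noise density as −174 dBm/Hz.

44.1 dB

Noise floor: N = −174 + 10 log₁₀(B) + NF
10 log₁₀(2.90×10⁸) = 84.62 dB
N = −174 + 84.62 + 2.35 = −87.03 dBm
SNR = P_sig − N = −42.9 − (−87.03) = 44.13 dB → 44.1 dB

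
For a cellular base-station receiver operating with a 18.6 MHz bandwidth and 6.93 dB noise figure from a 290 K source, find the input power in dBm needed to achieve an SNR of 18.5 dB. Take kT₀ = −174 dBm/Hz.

Sensitivity = −174 + 10 log₁₀(B) + NF + SNR_min
= −174 + 72.7 + 6.93 + 18.5
= −75.87 dBm → −75.9 dBm

−75.9 dBm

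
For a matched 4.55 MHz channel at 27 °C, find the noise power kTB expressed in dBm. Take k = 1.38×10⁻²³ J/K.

T = 27 °C + 273.15 = 300.15 K
P_n = kTB = 1.38×10⁻²³ × 300.15 × 4.55×10⁶ = 1.88×10⁻¹⁴ W
In dBm: 10 log₁₀(1.88×10⁻¹⁴ / 10⁻³) = −107.2 dBm

−107.2 dBm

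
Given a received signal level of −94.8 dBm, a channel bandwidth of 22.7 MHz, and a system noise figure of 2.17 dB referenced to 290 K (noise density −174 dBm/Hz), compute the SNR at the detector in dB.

3.5 dB

Noise floor: N = −174 + 10 log₁₀(B) + NF
10 log₁₀(2.27×10⁷) = 73.56 dB
N = −174 + 73.56 + 2.17 = −98.27 dBm
SNR = P_sig − N = −94.8 − (−98.27) = 3.47 dB → 3.5 dB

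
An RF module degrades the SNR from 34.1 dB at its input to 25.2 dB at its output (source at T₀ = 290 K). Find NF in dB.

NF (dB) = SNR_in(dB) − SNR_out(dB) when the source is at T₀
NF = 34.1 − 25.2 = 8.9 dB

8.9 dB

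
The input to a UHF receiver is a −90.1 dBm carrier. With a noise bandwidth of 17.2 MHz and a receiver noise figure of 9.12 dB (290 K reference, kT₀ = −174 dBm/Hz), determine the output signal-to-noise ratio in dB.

2.4 dB

Noise floor: N = −174 + 10 log₁₀(B) + NF
10 log₁₀(1.72×10⁷) = 72.36 dB
N = −174 + 72.36 + 9.12 = −92.52 dBm
SNR = P_sig − N = −90.1 − (−92.52) = 2.42 dB → 2.4 dB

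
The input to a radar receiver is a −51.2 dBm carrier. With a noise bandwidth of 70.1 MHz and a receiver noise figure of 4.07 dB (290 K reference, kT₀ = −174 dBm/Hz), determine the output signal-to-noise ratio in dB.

40.3 dB

Noise floor: N = −174 + 10 log₁₀(B) + NF
10 log₁₀(7.01×10⁷) = 78.46 dB
N = −174 + 78.46 + 4.07 = −91.47 dBm
SNR = P_sig − N = −51.2 − (−91.47) = 40.27 dB → 40.3 dB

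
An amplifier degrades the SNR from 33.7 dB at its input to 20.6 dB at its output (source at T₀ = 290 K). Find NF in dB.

13.1 dB

NF (dB) = SNR_in(dB) − SNR_out(dB) when the source is at T₀
NF = 33.7 − 20.6 = 13.1 dB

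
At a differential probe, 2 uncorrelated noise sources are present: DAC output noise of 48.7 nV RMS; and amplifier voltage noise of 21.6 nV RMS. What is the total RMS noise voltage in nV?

53.3 nV

Uncorrelated sources add in power (mean-square): V_tot = √(ΣV_i²)
V_tot = √[(4.87×10⁻⁸)² + (2.16×10⁻⁸)²] = 5.33×10⁻⁸ V = 53.3 nV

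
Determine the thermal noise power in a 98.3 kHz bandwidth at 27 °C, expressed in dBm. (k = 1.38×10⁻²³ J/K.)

T = 27 °C + 273.15 = 300.15 K
P_n = kTB = 1.38×10⁻²³ × 300.15 × 9.83×10⁴ = 4.07×10⁻¹⁶ W
In dBm: 10 log₁₀(4.07×10⁻¹⁶ / 10⁻³) = −123.9 dBm

−123.9 dBm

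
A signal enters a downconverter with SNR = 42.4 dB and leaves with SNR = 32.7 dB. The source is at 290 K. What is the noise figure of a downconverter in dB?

NF (dB) = SNR_in(dB) − SNR_out(dB) when the source is at T₀
NF = 42.4 − 32.7 = 9.7 dB

9.7 dB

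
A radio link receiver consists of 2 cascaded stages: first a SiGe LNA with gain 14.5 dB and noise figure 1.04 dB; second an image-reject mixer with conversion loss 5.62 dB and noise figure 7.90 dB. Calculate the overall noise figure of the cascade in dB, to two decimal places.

1.63 dB

Convert to linear (a loss of L dB is a gain of −L dB): F_i = 10^(NF_i/10), G_i = 10^(G_i,dB/10)
  Stage 1: F_1 = 10^(1.04/10) = 1.271, G_1 = 10^(14.5/10) = 28.18
  Stage 2: F_2 = 10^(7.90/10) = 6.166, G_2 = 10^(−5.62/10) = 0.2742
Friis cascade:
  F = 1.271 + (6.166 − 1)/28.18 = 1.454
NF = 10 log₁₀(1.454) = 1.63 dB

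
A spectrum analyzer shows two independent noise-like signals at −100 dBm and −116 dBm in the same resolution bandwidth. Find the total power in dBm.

−99.9 dBm

Convert to linear, add, convert back:
P₁ = 1.00×10⁻¹³ W, P₂ = 2.51×10⁻¹⁵ W
P_tot = 1.03×10⁻¹³ W → 10 log₁₀(P_tot / 10⁻³) = −99.9 dBm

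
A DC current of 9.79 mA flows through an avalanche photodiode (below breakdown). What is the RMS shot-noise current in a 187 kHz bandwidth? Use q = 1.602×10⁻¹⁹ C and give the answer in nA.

I_n = √(2qI·B)
2qI·B = 2 × 1.602×10⁻¹⁹ × 9.79×10⁻³ × 1.87×10⁵ = 5.87×10⁻¹⁶ A²
I_n = √(5.87×10⁻¹⁶) = 2.42×10⁻⁸ A = 24.2 nA

24.2 nA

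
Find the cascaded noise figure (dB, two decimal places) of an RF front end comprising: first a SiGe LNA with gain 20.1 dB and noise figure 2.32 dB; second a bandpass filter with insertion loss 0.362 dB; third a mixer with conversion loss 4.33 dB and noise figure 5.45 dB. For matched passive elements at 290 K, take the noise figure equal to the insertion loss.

Convert to linear (a loss of L dB is a gain of −L dB): F_i = 10^(NF_i/10), G_i = 10^(G_i,dB/10)
  Stage 1: F_1 = 10^(2.32/10) = 1.706, G_1 = 10^(20.1/10) = 102.3
  Stage 2: F_2 = 10^(0.362/10) = 1.087, G_2 = 10^(−0.362/10) = 0.9200
  Stage 3: F_3 = 10^(5.45/10) = 3.508, G_3 = 10^(−4.33/10) = 0.3690
Friis cascade:
  F = 1.706 + (1.087 − 1)/102.3 + (3.508 − 1)/94.15 = 1.734
NF = 10 log₁₀(1.734) = 2.39 dB

2.39 dB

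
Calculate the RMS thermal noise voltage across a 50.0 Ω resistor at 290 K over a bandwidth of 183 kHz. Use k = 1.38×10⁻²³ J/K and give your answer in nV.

V_n = √(4kTRB)
4kTRB = 4 × 1.38×10⁻²³ × 290 × 5.00×10¹ × 1.83×10⁵ = 1.46×10⁻¹³ V²
V_n = √(1.46×10⁻¹³) = 3.83×10⁻⁷ V = 383 nV

383 nV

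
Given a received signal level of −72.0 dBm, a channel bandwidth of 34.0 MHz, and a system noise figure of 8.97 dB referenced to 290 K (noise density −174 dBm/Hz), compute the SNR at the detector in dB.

17.7 dB

Noise floor: N = −174 + 10 log₁₀(B) + NF
10 log₁₀(3.40×10⁷) = 75.31 dB
N = −174 + 75.31 + 8.97 = −89.72 dBm
SNR = P_sig − N = −72.0 − (−89.72) = 17.72 dB → 17.7 dB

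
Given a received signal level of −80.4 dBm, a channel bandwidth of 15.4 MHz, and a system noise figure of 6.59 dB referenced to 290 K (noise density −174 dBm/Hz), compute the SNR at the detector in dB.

Noise floor: N = −174 + 10 log₁₀(B) + NF
10 log₁₀(1.54×10⁷) = 71.88 dB
N = −174 + 71.88 + 6.59 = −95.53 dBm
SNR = P_sig − N = −80.4 − (−95.53) = 15.13 dB → 15.1 dB

15.1 dB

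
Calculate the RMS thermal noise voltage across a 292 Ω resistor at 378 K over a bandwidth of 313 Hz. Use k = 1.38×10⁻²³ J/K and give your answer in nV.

43.7 nV

V_n = √(4kTRB)
4kTRB = 4 × 1.38×10⁻²³ × 378 × 2.92×10² × 3.13×10² = 1.91×10⁻¹⁵ V²
V_n = √(1.91×10⁻¹⁵) = 4.37×10⁻⁸ V = 43.7 nV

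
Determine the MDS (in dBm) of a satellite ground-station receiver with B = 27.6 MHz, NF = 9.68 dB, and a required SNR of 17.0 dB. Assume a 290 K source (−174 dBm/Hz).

Sensitivity = −174 + 10 log₁₀(B) + NF + SNR_min
= −174 + 74.41 + 9.68 + 17.0
= −72.91 dBm → −72.9 dBm

−72.9 dBm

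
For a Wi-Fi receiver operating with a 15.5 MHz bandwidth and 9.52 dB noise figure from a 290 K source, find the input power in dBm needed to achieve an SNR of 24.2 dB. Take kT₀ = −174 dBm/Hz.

Sensitivity = −174 + 10 log₁₀(B) + NF + SNR_min
= −174 + 71.9 + 9.52 + 24.2
= −68.38 dBm → −68.4 dBm

−68.4 dBm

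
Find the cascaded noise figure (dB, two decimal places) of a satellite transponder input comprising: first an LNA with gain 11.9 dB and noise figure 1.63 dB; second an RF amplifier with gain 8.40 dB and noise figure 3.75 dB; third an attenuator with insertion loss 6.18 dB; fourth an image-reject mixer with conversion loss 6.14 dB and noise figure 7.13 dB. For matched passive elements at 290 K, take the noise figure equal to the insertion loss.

Convert to linear (a loss of L dB is a gain of −L dB): F_i = 10^(NF_i/10), G_i = 10^(G_i,dB/10)
  Stage 1: F_1 = 10^(1.63/10) = 1.455, G_1 = 10^(11.9/10) = 15.49
  Stage 2: F_2 = 10^(3.75/10) = 2.371, G_2 = 10^(8.40/10) = 6.918
  Stage 3: F_3 = 10^(6.18/10) = 4.150, G_3 = 10^(−6.18/10) = 0.2410
  Stage 4: F_4 = 10^(7.13/10) = 5.164, G_4 = 10^(−6.14/10) = 0.2432
Friis cascade:
  F = 1.455 + (2.371 − 1)/15.49 + (4.150 − 1)/107.2 + (5.164 − 1)/25.82 = 1.735
NF = 10 log₁₀(1.735) = 2.39 dB

2.39 dB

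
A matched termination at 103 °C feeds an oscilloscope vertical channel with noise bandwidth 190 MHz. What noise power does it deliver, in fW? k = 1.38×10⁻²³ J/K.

986 fW

T = 103 °C + 273.15 = 376.15 K
P_n = kTB = 1.38×10⁻²³ × 376.15 × 1.90×10⁸ = 9.86×10⁻¹³ W = 986 fW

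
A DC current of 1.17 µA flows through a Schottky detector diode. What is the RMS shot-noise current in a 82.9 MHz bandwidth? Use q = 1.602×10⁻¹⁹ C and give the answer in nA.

5.57 nA

I_n = √(2qI·B)
2qI·B = 2 × 1.602×10⁻¹⁹ × 1.17×10⁻⁶ × 8.29×10⁷ = 3.11×10⁻¹⁷ A²
I_n = √(3.11×10⁻¹⁷) = 5.57×10⁻⁹ A = 5.57 nA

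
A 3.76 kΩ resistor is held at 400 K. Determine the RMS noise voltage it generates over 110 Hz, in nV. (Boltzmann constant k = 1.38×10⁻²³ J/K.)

95.6 nV

V_n = √(4kTRB)
4kTRB = 4 × 1.38×10⁻²³ × 400 × 3.76×10³ × 1.10×10² = 9.13×10⁻¹⁵ V²
V_n = √(9.13×10⁻¹⁵) = 9.56×10⁻⁸ V = 95.6 nV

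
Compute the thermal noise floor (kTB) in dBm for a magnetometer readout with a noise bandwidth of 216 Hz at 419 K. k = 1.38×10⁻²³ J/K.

−149.0 dBm

P_n = kTB = 1.38×10⁻²³ × 419 × 2.16×10² = 1.25×10⁻¹⁸ W
In dBm: 10 log₁₀(1.25×10⁻¹⁸ / 10⁻³) = −149.0 dBm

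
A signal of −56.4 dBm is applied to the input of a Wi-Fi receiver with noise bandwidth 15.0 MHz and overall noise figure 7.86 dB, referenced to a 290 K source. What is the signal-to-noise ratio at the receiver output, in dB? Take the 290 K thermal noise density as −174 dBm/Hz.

38.0 dB

Noise floor: N = −174 + 10 log₁₀(B) + NF
10 log₁₀(1.50×10⁷) = 71.76 dB
N = −174 + 71.76 + 7.86 = −94.38 dBm
SNR = P_sig − N = −56.4 − (−94.38) = 37.98 dB → 38.0 dB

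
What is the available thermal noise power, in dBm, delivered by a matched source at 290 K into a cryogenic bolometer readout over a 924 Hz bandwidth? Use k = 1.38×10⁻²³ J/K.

−144.3 dBm

P_n = kTB = 1.38×10⁻²³ × 290 × 9.24×10² = 3.70×10⁻¹⁸ W
In dBm: 10 log₁₀(3.70×10⁻¹⁸ / 10⁻³) = −144.3 dBm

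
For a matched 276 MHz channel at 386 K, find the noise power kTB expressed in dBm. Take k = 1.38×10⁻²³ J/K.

P_n = kTB = 1.38×10⁻²³ × 386 × 2.76×10⁸ = 1.47×10⁻¹² W
In dBm: 10 log₁₀(1.47×10⁻¹² / 10⁻³) = −88.3 dBm

−88.3 dBm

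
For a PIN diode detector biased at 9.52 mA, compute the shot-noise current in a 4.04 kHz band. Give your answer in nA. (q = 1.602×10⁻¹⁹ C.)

I_n = √(2qI·B)
2qI·B = 2 × 1.602×10⁻¹⁹ × 9.52×10⁻³ × 4.04×10³ = 1.23×10⁻¹⁷ A²
I_n = √(1.23×10⁻¹⁷) = 3.51×10⁻⁹ A = 3.51 nA

3.51 nA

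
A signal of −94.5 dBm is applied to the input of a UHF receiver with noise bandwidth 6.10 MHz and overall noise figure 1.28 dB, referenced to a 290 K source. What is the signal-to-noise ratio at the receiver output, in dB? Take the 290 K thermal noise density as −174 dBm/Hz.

10.4 dB

Noise floor: N = −174 + 10 log₁₀(B) + NF
10 log₁₀(6.10×10⁶) = 67.85 dB
N = −174 + 67.85 + 1.28 = −104.87 dBm
SNR = P_sig − N = −94.5 − (−104.87) = 10.37 dB → 10.4 dB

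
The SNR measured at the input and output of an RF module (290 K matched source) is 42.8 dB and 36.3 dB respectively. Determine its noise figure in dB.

NF (dB) = SNR_in(dB) − SNR_out(dB) when the source is at T₀
NF = 42.8 − 36.3 = 6.5 dB

6.5 dB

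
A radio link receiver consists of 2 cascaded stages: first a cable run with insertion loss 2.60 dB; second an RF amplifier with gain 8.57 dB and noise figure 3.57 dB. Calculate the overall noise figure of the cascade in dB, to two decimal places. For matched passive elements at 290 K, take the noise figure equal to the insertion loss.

6.17 dB

Convert to linear (a loss of L dB is a gain of −L dB): F_i = 10^(NF_i/10), G_i = 10^(G_i,dB/10)
  Stage 1: F_1 = 10^(2.60/10) = 1.820, G_1 = 10^(−2.60/10) = 0.5495
  Stage 2: F_2 = 10^(3.57/10) = 2.275, G_2 = 10^(8.57/10) = 7.194
Friis cascade:
  F = 1.820 + (2.275 − 1)/0.5495 = 4.140
NF = 10 log₁₀(4.140) = 6.17 dB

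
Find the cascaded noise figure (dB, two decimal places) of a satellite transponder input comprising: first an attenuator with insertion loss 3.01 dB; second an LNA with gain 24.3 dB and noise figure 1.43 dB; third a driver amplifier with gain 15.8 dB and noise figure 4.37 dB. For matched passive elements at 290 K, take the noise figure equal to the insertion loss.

Convert to linear (a loss of L dB is a gain of −L dB): F_i = 10^(NF_i/10), G_i = 10^(G_i,dB/10)
  Stage 1: F_1 = 10^(3.01/10) = 2.000, G_1 = 10^(−3.01/10) = 0.5000
  Stage 2: F_2 = 10^(1.43/10) = 1.390, G_2 = 10^(24.3/10) = 269.2
  Stage 3: F_3 = 10^(4.37/10) = 2.735, G_3 = 10^(15.8/10) = 38.02
Friis cascade:
  F = 2.000 + (1.390 − 1)/0.5000 + (2.735 − 1)/134.6 = 2.793
NF = 10 log₁₀(2.793) = 4.46 dB

4.46 dB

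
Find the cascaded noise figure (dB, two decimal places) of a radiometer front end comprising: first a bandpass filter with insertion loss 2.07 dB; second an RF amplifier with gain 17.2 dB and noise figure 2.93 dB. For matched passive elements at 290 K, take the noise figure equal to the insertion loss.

5.00 dB

Convert to linear (a loss of L dB is a gain of −L dB): F_i = 10^(NF_i/10), G_i = 10^(G_i,dB/10)
  Stage 1: F_1 = 10^(2.07/10) = 1.611, G_1 = 10^(−2.07/10) = 0.6209
  Stage 2: F_2 = 10^(2.93/10) = 1.963, G_2 = 10^(17.2/10) = 52.48
Friis cascade:
  F = 1.611 + (1.963 − 1)/0.6209 = 3.162
NF = 10 log₁₀(3.162) = 5.00 dB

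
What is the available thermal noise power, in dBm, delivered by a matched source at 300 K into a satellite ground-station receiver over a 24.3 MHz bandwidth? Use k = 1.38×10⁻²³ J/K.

−100.0 dBm

P_n = kTB = 1.38×10⁻²³ × 300 × 2.43×10⁷ = 1.01×10⁻¹³ W
In dBm: 10 log₁₀(1.01×10⁻¹³ / 10⁻³) = −100.0 dBm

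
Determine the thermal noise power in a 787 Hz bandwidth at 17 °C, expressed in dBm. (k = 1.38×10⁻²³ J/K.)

−145.0 dBm

T = 17 °C + 273.15 = 290.15 K
P_n = kTB = 1.38×10⁻²³ × 290.15 × 7.87×10² = 3.15×10⁻¹⁸ W
In dBm: 10 log₁₀(3.15×10⁻¹⁸ / 10⁻³) = −145.0 dBm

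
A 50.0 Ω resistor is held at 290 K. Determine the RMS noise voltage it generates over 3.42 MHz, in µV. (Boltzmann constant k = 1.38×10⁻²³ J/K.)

1.65 µV

V_n = √(4kTRB)
4kTRB = 4 × 1.38×10⁻²³ × 290 × 5.00×10¹ × 3.42×10⁶ = 2.74×10⁻¹² V²
V_n = √(2.74×10⁻¹²) = 1.65×10⁻⁶ V = 1.65 µV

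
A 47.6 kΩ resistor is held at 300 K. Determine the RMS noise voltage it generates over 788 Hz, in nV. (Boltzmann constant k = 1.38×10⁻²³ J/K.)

V_n = √(4kTRB)
4kTRB = 4 × 1.38×10⁻²³ × 300 × 4.76×10⁴ × 7.88×10² = 6.21×10⁻¹³ V²
V_n = √(6.21×10⁻¹³) = 7.88×10⁻⁷ V = 788 nV

788 nV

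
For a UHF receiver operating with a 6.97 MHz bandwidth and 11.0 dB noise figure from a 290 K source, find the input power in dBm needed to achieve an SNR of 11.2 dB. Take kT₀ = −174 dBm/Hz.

−83.4 dBm

Sensitivity = −174 + 10 log₁₀(B) + NF + SNR_min
= −174 + 68.43 + 11.0 + 11.2
= −83.37 dBm → −83.4 dBm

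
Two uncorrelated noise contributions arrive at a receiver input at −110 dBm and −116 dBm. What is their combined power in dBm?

−109.0 dBm

Convert to linear, add, convert back:
P₁ = 1.00×10⁻¹⁴ W, P₂ = 2.51×10⁻¹⁵ W
P_tot = 1.25×10⁻¹⁴ W → 10 log₁₀(P_tot / 10⁻³) = −109.0 dBm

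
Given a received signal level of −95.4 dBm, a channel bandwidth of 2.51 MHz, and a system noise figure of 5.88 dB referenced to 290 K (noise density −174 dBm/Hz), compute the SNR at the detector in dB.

Noise floor: N = −174 + 10 log₁₀(B) + NF
10 log₁₀(2.51×10⁶) = 64 dB
N = −174 + 64 + 5.88 = −104.12 dBm
SNR = P_sig − N = −95.4 − (−104.12) = 8.72 dB → 8.7 dB

8.7 dB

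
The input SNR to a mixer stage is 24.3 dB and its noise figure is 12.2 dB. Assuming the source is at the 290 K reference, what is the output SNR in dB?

By definition F = SNR_in/SNR_out, so in dB: SNR_out = SNR_in − NF
SNR_out = 24.3 − 12.2 = 12.1 dB

12.1 dB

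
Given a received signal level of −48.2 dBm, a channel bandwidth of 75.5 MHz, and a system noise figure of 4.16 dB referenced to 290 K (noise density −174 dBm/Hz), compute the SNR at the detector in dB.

Noise floor: N = −174 + 10 log₁₀(B) + NF
10 log₁₀(7.55×10⁷) = 78.78 dB
N = −174 + 78.78 + 4.16 = −91.06 dBm
SNR = P_sig − N = −48.2 − (−91.06) = 42.86 dB → 42.9 dB

42.9 dB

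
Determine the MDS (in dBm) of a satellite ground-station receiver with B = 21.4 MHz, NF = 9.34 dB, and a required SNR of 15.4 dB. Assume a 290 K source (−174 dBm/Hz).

Sensitivity = −174 + 10 log₁₀(B) + NF + SNR_min
= −174 + 73.3 + 9.34 + 15.4
= −75.96 dBm → −76.0 dBm

−76.0 dBm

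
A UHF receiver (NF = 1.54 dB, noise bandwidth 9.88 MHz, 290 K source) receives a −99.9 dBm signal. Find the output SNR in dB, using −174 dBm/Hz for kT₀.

2.6 dB

Noise floor: N = −174 + 10 log₁₀(B) + NF
10 log₁₀(9.88×10⁶) = 69.95 dB
N = −174 + 69.95 + 1.54 = −102.51 dBm
SNR = P_sig − N = −99.9 − (−102.51) = 2.61 dB → 2.6 dB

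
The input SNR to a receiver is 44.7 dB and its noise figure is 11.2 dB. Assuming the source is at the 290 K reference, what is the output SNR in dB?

By definition F = SNR_in/SNR_out, so in dB: SNR_out = SNR_in − NF
SNR_out = 44.7 − 11.2 = 33.5 dB

33.5 dB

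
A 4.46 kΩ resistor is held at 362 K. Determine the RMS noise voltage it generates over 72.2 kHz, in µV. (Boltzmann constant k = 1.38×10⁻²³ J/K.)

2.54 µV

V_n = √(4kTRB)
4kTRB = 4 × 1.38×10⁻²³ × 362 × 4.46×10³ × 7.22×10⁴ = 6.43×10⁻¹² V²
V_n = √(6.43×10⁻¹²) = 2.54×10⁻⁶ V = 2.54 µV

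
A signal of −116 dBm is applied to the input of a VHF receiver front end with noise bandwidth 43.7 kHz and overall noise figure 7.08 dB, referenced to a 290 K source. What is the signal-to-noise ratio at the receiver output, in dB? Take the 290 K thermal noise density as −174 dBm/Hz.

4.5 dB

Noise floor: N = −174 + 10 log₁₀(B) + NF
10 log₁₀(4.37×10⁴) = 46.4 dB
N = −174 + 46.4 + 7.08 = −120.52 dBm
SNR = P_sig − N = −116 − (−120.52) = 4.52 dB → 4.5 dB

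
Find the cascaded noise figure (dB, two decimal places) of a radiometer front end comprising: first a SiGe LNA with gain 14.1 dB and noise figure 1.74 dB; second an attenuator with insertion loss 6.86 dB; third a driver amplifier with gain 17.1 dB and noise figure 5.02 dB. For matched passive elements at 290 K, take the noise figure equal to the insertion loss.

3.13 dB

Convert to linear (a loss of L dB is a gain of −L dB): F_i = 10^(NF_i/10), G_i = 10^(G_i,dB/10)
  Stage 1: F_1 = 10^(1.74/10) = 1.493, G_1 = 10^(14.1/10) = 25.70
  Stage 2: F_2 = 10^(6.86/10) = 4.853, G_2 = 10^(−6.86/10) = 0.2061
  Stage 3: F_3 = 10^(5.02/10) = 3.177, G_3 = 10^(17.1/10) = 51.29
Friis cascade:
  F = 1.493 + (4.853 − 1)/25.70 + (3.177 − 1)/5.297 = 2.054
NF = 10 log₁₀(2.054) = 3.13 dB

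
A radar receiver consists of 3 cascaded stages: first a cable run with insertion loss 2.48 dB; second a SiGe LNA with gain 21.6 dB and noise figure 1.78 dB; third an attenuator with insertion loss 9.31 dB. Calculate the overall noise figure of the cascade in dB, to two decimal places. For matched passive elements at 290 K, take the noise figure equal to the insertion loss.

Convert to linear (a loss of L dB is a gain of −L dB): F_i = 10^(NF_i/10), G_i = 10^(G_i,dB/10)
  Stage 1: F_1 = 10^(2.48/10) = 1.770, G_1 = 10^(−2.48/10) = 0.5649
  Stage 2: F_2 = 10^(1.78/10) = 1.507, G_2 = 10^(21.6/10) = 144.5
  Stage 3: F_3 = 10^(9.31/10) = 8.531, G_3 = 10^(−9.31/10) = 0.1172
Friis cascade:
  F = 1.770 + (1.507 − 1)/0.5649 + (8.531 − 1)/81.66 = 2.759
NF = 10 log₁₀(2.759) = 4.41 dB

4.41 dB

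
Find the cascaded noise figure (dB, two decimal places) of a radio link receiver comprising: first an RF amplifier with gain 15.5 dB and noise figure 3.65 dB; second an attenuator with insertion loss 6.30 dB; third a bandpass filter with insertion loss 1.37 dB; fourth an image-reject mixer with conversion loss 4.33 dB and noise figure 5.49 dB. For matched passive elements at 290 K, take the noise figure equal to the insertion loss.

Convert to linear (a loss of L dB is a gain of −L dB): F_i = 10^(NF_i/10), G_i = 10^(G_i,dB/10)
  Stage 1: F_1 = 10^(3.65/10) = 2.317, G_1 = 10^(15.5/10) = 35.48
  Stage 2: F_2 = 10^(6.30/10) = 4.266, G_2 = 10^(−6.30/10) = 0.2344
  Stage 3: F_3 = 10^(1.37/10) = 1.371, G_3 = 10^(−1.37/10) = 0.7295
  Stage 4: F_4 = 10^(5.49/10) = 3.540, G_4 = 10^(−4.33/10) = 0.3690
Friis cascade:
  F = 2.317 + (4.266 − 1)/35.48 + (1.371 − 1)/8.318 + (3.540 − 1)/6.067 = 2.873
NF = 10 log₁₀(2.873) = 4.58 dB

4.58 dB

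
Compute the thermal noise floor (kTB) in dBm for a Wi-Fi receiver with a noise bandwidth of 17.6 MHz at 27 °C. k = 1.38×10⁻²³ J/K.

−101.4 dBm

T = 27 °C + 273.15 = 300.15 K
P_n = kTB = 1.38×10⁻²³ × 300.15 × 1.76×10⁷ = 7.29×10⁻¹⁴ W
In dBm: 10 log₁₀(7.29×10⁻¹⁴ / 10⁻³) = −101.4 dBm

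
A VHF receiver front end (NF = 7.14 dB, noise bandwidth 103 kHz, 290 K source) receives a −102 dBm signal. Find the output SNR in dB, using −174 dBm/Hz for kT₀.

Noise floor: N = −174 + 10 log₁₀(B) + NF
10 log₁₀(1.03×10⁵) = 50.13 dB
N = −174 + 50.13 + 7.14 = −116.73 dBm
SNR = P_sig − N = −102 − (−116.73) = 14.73 dB → 14.7 dB

14.7 dB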